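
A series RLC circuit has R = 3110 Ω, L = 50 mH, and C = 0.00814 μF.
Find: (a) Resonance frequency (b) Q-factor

Step 1 — Resonance condition Im(Z)=0 gives ω₀ = 1/√(LC).
Step 2 — ω₀ = 1/√(0.05·8.14e-09) = 4.957e+04 rad/s.
Step 3 — f₀ = ω₀/(2π) = 7889 Hz.
Step 4 — Series Q: Q = ω₀L/R = 4.957e+04·0.05/3110 = 0.7969.

(a) f₀ = 7889 Hz  (b) Q = 0.7969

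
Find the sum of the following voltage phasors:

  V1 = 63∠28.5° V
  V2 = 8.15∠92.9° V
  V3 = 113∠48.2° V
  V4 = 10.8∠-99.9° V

Step 1 — Convert each phasor to rectangular form:
  V1 = 63·(cos(28.5°) + j·sin(28.5°)) = 55.37 + j30.06 V
  V2 = 8.15·(cos(92.9°) + j·sin(92.9°)) = -0.4123 + j8.14 V
  V3 = 113·(cos(48.2°) + j·sin(48.2°)) = 75.32 + j84.24 V
  V4 = 10.8·(cos(-99.9°) + j·sin(-99.9°)) = -1.857 - j10.64 V
Step 2 — Sum components: V_total = 128.4 + j111.8 V.
Step 3 — Convert to polar: |V_total| = 170.3 V, ∠V_total = 41.0°.

V_total = 170.3∠41.0° V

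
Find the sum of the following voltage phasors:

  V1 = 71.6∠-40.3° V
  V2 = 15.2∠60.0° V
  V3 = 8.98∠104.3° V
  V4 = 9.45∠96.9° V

Step 1 — Convert each phasor to rectangular form:
  V1 = 71.6·(cos(-40.3°) + j·sin(-40.3°)) = 54.61 - j46.31 V
  V2 = 15.2·(cos(60.0°) + j·sin(60.0°)) = 7.6 + j13.16 V
  V3 = 8.98·(cos(104.3°) + j·sin(104.3°)) = -2.218 + j8.702 V
  V4 = 9.45·(cos(96.9°) + j·sin(96.9°)) = -1.135 + j9.382 V
Step 2 — Sum components: V_total = 58.85 - j15.06 V.
Step 3 — Convert to polar: |V_total| = 60.75 V, ∠V_total = -14.4°.

V_total = 60.75∠-14.4° V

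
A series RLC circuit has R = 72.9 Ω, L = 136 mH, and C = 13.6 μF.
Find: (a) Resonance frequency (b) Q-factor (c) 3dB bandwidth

Step 1 — Resonance condition Im(Z)=0 gives ω₀ = 1/√(LC).
Step 2 — ω₀ = 1/√(0.136·1.36e-05) = 735.3 rad/s.
Step 3 — f₀ = ω₀/(2π) = 117 Hz.
Step 4 — Series Q: Q = ω₀L/R = 735.3·0.136/72.9 = 1.372.
Step 5 — 3dB bandwidth: Δω = ω₀/Q = 536 rad/s; BW = Δω/(2π) = 85.31 Hz.

(a) f₀ = 117 Hz  (b) Q = 1.372  (c) BW = 85.31 Hz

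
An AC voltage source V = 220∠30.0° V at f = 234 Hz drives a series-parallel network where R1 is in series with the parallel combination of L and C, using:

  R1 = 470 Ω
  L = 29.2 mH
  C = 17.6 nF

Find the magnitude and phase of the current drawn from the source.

Step 1 — Angular frequency: ω = 2π·f = 2π·234 = 1470 rad/s.
Step 2 — Component impedances:
  R1: Z = R = 470 Ω
  L: Z = jωL = j·1470·0.0292 = 0 + j42.93 Ω
  C: Z = 1/(jωC) = -j/(ω·C) = 0 - j3.864e+04 Ω
Step 3 — Parallel branch: L || C = 1/(1/L + 1/C) = 0 + j42.98 Ω.
Step 4 — Series with R1: Z_total = R1 + (L || C) = 470 + j42.98 Ω = 472∠5.2° Ω.
Step 5 — Source phasor: V = 220∠30.0° V = 190.5 + j110 V.
Step 6 — Ohm's law: I = V / Z_total = (190.5 + j110) / (470 + j42.98) = 0.4232 + j0.1953 A.
Step 7 — Convert to polar: |I| = 0.4661 A, ∠I = 24.8°.

I = 0.4661∠24.8° A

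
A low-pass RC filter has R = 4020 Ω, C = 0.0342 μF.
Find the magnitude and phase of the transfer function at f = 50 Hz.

Step 1 — Angular frequency: ω = 2π·50 = 314.2 rad/s.
Step 2 — Transfer function: H(jω) = 1/(1 + jωRC).
Step 3 — Denominator: 1 + jωRC = 1 + j·314.2·4020·3.42e-08 = 1 + j0.04319.
Step 4 — H = 0.9981 - j0.04311.
Step 5 — Magnitude: |H| = 0.9991 (-0.0 dB); phase: φ = -2.5°.

|H| = 0.9991 (-0.0 dB), φ = -2.5°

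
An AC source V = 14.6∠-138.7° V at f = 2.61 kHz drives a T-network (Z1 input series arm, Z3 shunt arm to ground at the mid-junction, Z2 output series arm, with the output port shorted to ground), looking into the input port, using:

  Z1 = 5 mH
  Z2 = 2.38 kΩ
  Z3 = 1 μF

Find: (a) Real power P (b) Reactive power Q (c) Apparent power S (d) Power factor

Step 1 — Angular frequency: ω = 2π·f = 2π·2610 = 1.64e+04 rad/s.
Step 2 — Component impedances:
  Z1: Z = jωL = j·1.64e+04·0.005 = 0 + j82 Ω
  Z2: Z = R = 2380 Ω
  Z3: Z = 1/(jωC) = -j/(ω·C) = 0 - j60.98 Ω
Step 3 — With the output port shorted to ground, the output series arm Z2 runs from the junction to ground; the shunt arm Z3 also runs from the junction to ground. They appear in parallel: Z3 || Z2 = 1.561 - j60.94 Ω.
Step 4 — Series with input arm Z1: Z_in = Z1 + (Z3 || Z2) = 1.561 + j21.06 Ω = 21.11∠85.8° Ω.
Step 5 — Source phasor: V = 14.6∠-138.7° V = -10.97 - j9.636 V.
Step 6 — Current: I = V / Z = -0.4935 + j0.4843 A = 0.6915∠135.5° A.
Step 7 — Complex power: S = V·I* = 0.7465 + j10.07 VA.
Step 8 — Real power: P = Re(S) = 0.7465 W.
Step 9 — Reactive power: Q = Im(S) = 10.07 VAR.
Step 10 — Apparent power: |S| = 10.1 VA.
Step 11 — Power factor: PF = P/|S| = 0.07395 (lagging).

(a) P = 0.7465 W  (b) Q = 10.07 VAR  (c) S = 10.1 VA  (d) PF = 0.07395 (lagging)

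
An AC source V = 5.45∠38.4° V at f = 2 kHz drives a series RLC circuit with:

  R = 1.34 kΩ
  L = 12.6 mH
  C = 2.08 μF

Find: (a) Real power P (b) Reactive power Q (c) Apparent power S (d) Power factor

Step 1 — Angular frequency: ω = 2π·f = 2π·2000 = 1.257e+04 rad/s.
Step 2 — Component impedances:
  R: Z = R = 1340 Ω
  L: Z = jωL = j·1.257e+04·0.0126 = 0 + j158.3 Ω
  C: Z = 1/(jωC) = -j/(ω·C) = 0 - j38.26 Ω
Step 3 — Series combination: Z_total = R + L + C = 1340 + j120.1 Ω = 1345∠5.1° Ω.
Step 4 — Source phasor: V = 5.45∠38.4° V = 4.271 + j3.385 V.
Step 5 — Current: I = V / Z = 0.003387 + j0.002223 A = 0.004051∠33.3° A.
Step 6 — Complex power: S = V·I* = 0.02199 + j0.00197 VA.
Step 7 — Real power: P = Re(S) = 0.02199 W.
Step 8 — Reactive power: Q = Im(S) = 0.00197 VAR.
Step 9 — Apparent power: |S| = 0.02208 VA.
Step 10 — Power factor: PF = P/|S| = 0.996 (lagging).

(a) P = 0.02199 W  (b) Q = 0.00197 VAR  (c) S = 0.02208 VA  (d) PF = 0.996 (lagging)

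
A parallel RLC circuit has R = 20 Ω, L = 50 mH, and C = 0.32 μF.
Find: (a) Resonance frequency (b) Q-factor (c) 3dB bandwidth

Step 1 — Resonance: ω₀ = 1/√(LC) = 1/√(0.05·3.2e-07) = 7906 rad/s.
Step 2 — f₀ = ω₀/(2π) = 1258 Hz.
Step 3 — Parallel Q: Q = R/(ω₀L) = 20/(7906·0.05) = 0.0506.
Step 4 — Bandwidth: Δω = ω₀/Q = 1.562e+05 rad/s; BW = Δω/(2π) = 2.487e+04 Hz.

(a) f₀ = 1258 Hz  (b) Q = 0.0506  (c) BW = 2.487e+04 Hz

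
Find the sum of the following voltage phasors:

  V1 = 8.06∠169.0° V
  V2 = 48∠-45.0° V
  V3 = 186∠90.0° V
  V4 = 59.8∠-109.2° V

Step 1 — Convert each phasor to rectangular form:
  V1 = 8.06·(cos(169.0°) + j·sin(169.0°)) = -7.912 + j1.538 V
  V2 = 48·(cos(-45.0°) + j·sin(-45.0°)) = 33.94 - j33.94 V
  V3 = 186·(cos(90.0°) + j·sin(90.0°)) = 0 + j186 V
  V4 = 59.8·(cos(-109.2°) + j·sin(-109.2°)) = -19.67 - j56.47 V
Step 2 — Sum components: V_total = 6.363 + j97.12 V.
Step 3 — Convert to polar: |V_total| = 97.33 V, ∠V_total = 86.3°.

V_total = 97.33∠86.3° V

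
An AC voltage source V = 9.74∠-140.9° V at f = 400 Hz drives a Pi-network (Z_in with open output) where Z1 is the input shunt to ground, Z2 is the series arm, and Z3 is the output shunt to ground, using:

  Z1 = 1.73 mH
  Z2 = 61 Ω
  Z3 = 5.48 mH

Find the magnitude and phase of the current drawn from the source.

Step 1 — Angular frequency: ω = 2π·f = 2π·400 = 2513 rad/s.
Step 2 — Component impedances:
  Z1: Z = jωL = j·2513·0.00173 = 0 + j4.348 Ω
  Z2: Z = R = 61 Ω
  Z3: Z = jωL = j·2513·0.00548 = 0 + j13.77 Ω
Step 3 — With open output, the series arm Z2 and the output shunt Z3 appear in series to ground: Z2 + Z3 = 61 + j13.77 Ω.
Step 4 — Parallel with input shunt Z1: Z_in = Z1 || (Z2 + Z3) = 0.2848 + j4.263 Ω = 4.273∠86.2° Ω.
Step 5 — Source phasor: V = 9.74∠-140.9° V = -7.559 - j6.143 V.
Step 6 — Ohm's law: I = V / Z_total = (-7.559 - j6.143) / (0.2848 + j4.263) = -1.552 + j1.669 A.
Step 7 — Convert to polar: |I| = 2.279 A, ∠I = 132.9°.

I = 2.279∠132.9° A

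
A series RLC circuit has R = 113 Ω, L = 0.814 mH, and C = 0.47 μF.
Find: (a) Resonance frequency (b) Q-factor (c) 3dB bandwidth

Step 1 — Resonance: ω₀ = 1/√(LC) = 1/√(0.000814·4.7e-07) = 5.113e+04 rad/s.
Step 2 — f₀ = ω₀/(2π) = 8137 Hz.
Step 3 — Series Q: Q = ω₀L/R = 5.113e+04·0.000814/113 = 0.3683.
Step 4 — Bandwidth: Δω = ω₀/Q = 1.388e+05 rad/s; BW = Δω/(2π) = 2.209e+04 Hz.

(a) f₀ = 8137 Hz  (b) Q = 0.3683  (c) BW = 2.209e+04 Hz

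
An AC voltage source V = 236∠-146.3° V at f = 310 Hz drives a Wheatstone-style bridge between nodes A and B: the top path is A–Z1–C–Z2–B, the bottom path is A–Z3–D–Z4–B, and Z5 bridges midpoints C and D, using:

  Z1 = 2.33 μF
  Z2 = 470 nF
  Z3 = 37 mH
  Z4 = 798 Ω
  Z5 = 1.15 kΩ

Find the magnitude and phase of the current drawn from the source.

Step 1 — Angular frequency: ω = 2π·f = 2π·310 = 1948 rad/s.
Step 2 — Component impedances:
  Z1: Z = 1/(jωC) = -j/(ω·C) = 0 - j220.3 Ω
  Z2: Z = 1/(jωC) = -j/(ω·C) = 0 - j1092 Ω
  Z3: Z = jωL = j·1948·0.037 = 0 + j72.07 Ω
  Z4: Z = R = 798 Ω
  Z5: Z = R = 1150 Ω
Step 3 — Bridge requires nodal analysis (the Z5 bridge couples midpoints C and D, so the two paths cannot be reduced to a simple series/parallel combination). Setting node B to ground and injecting 1 A at node A, the 3-node admittance system at A, C, D solves to V_A = Z_AB = 636.2 - j316.2 Ω = 710.5∠-26.4° Ω.
Step 4 — Source phasor: V = 236∠-146.3° V = -196.3 - j130.9 V.
Step 5 — Ohm's law: I = V / Z_total = (-196.3 - j130.9) / (636.2 - j316.2) = -0.1654 - j0.288 A.
Step 6 — Convert to polar: |I| = 0.3322 A, ∠I = -119.9°.

I = 0.3322∠-119.9° A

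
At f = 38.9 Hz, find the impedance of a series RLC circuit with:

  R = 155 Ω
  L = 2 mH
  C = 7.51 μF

Step 1 — Angular frequency: ω = 2π·f = 2π·38.9 = 244.4 rad/s.
Step 2 — Component impedances:
  R: Z = R = 155 Ω
  L: Z = jωL = j·244.4·0.002 = 0 + j0.4888 Ω
  C: Z = 1/(jωC) = -j/(ω·C) = 0 - j544.8 Ω
Step 3 — Series combination: Z_total = R + L + C = 155 - j544.3 Ω = 565.9∠-74.1° Ω.

Z = 155 - j544.3 Ω = 565.9∠-74.1° Ω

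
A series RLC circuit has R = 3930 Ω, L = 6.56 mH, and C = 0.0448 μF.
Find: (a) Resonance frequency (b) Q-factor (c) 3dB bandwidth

Step 1 — Resonance: ω₀ = 1/√(LC) = 1/√(0.00656·4.48e-08) = 5.833e+04 rad/s.
Step 2 — f₀ = ω₀/(2π) = 9284 Hz.
Step 3 — Series Q: Q = ω₀L/R = 5.833e+04·0.00656/3930 = 0.09737.
Step 4 — Bandwidth: Δω = ω₀/Q = 5.991e+05 rad/s; BW = Δω/(2π) = 9.535e+04 Hz.

(a) f₀ = 9284 Hz  (b) Q = 0.09737  (c) BW = 9.535e+04 Hz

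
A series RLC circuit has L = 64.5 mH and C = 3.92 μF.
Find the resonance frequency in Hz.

Step 1 — Resonance condition Im(Z)=0 gives ω₀ = 1/√(LC).
Step 2 — ω₀ = 1/√(0.0645·3.92e-06) = 1989 rad/s.
Step 3 — f₀ = ω₀/(2π) = 316.5 Hz.

f₀ = 316.5 Hz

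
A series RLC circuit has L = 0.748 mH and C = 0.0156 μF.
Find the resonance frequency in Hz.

Step 1 — Resonance condition Im(Z)=0 gives ω₀ = 1/√(LC).
Step 2 — ω₀ = 1/√(0.000748·1.56e-08) = 2.927e+05 rad/s.
Step 3 — f₀ = ω₀/(2π) = 4.659e+04 Hz.

f₀ = 4.659e+04 Hz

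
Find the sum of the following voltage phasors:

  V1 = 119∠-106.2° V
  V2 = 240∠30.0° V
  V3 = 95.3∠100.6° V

Step 1 — Convert each phasor to rectangular form:
  V1 = 119·(cos(-106.2°) + j·sin(-106.2°)) = -33.2 - j114.3 V
  V2 = 240·(cos(30.0°) + j·sin(30.0°)) = 207.8 + j120 V
  V3 = 95.3·(cos(100.6°) + j·sin(100.6°)) = -17.53 + j93.67 V
Step 2 — Sum components: V_total = 157.1 + j99.4 V.
Step 3 — Convert to polar: |V_total| = 185.9 V, ∠V_total = 32.3°.

V_total = 185.9∠32.3° V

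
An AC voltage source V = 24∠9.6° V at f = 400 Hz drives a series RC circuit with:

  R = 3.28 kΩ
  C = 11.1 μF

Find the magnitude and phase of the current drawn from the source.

Step 1 — Angular frequency: ω = 2π·f = 2π·400 = 2513 rad/s.
Step 2 — Component impedances:
  R: Z = R = 3280 Ω
  C: Z = 1/(jωC) = -j/(ω·C) = 0 - j35.85 Ω
Step 3 — Series combination: Z_total = R + C = 3280 - j35.85 Ω = 3280∠-0.6° Ω.
Step 4 — Source phasor: V = 24∠9.6° V = 23.66 + j4.002 V.
Step 5 — Ohm's law: I = V / Z_total = (23.66 + j4.002) / (3280 - j35.85) = 0.0072 + j0.001299 A.
Step 6 — Convert to polar: |I| = 0.007317 A, ∠I = 10.2°.

I = 0.007317∠10.2° A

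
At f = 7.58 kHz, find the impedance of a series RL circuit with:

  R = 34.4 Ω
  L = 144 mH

Step 1 — Angular frequency: ω = 2π·f = 2π·7580 = 4.763e+04 rad/s.
Step 2 — Component impedances:
  R: Z = R = 34.4 Ω
  L: Z = jωL = j·4.763e+04·0.144 = 0 + j6858 Ω
Step 3 — Series combination: Z_total = R + L = 34.4 + j6858 Ω = 6858∠89.7° Ω.

Z = 34.4 + j6858 Ω = 6858∠89.7° Ω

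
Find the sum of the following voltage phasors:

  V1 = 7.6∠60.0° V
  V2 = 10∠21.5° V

Step 1 — Convert each phasor to rectangular form:
  V1 = 7.6·(cos(60.0°) + j·sin(60.0°)) = 3.8 + j6.582 V
  V2 = 10·(cos(21.5°) + j·sin(21.5°)) = 9.304 + j3.665 V
Step 2 — Sum components: V_total = 13.1 + j10.25 V.
Step 3 — Convert to polar: |V_total| = 16.63 V, ∠V_total = 38.0°.

V_total = 16.63∠38.0° V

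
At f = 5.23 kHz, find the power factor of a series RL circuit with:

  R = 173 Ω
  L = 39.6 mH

Step 1 — Angular frequency: ω = 2π·f = 2π·5230 = 3.286e+04 rad/s.
Step 2 — Component impedances:
  R: Z = R = 173 Ω
  L: Z = jωL = j·3.286e+04·0.0396 = 0 + j1301 Ω
Step 3 — Series combination: Z_total = R + L = 173 + j1301 Ω = 1313∠82.4° Ω.
Step 4 — Power factor: PF = cos(φ) = Re(Z)/|Z| = 173/1313 = 0.1318.
Step 5 — Type: Im(Z) = 1301 ⇒ lagging (phase φ = 82.4°).

PF = 0.1318 (lagging, φ = 82.4°)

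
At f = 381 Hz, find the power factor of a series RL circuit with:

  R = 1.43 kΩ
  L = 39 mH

Step 1 — Angular frequency: ω = 2π·f = 2π·381 = 2394 rad/s.
Step 2 — Component impedances:
  R: Z = R = 1430 Ω
  L: Z = jωL = j·2394·0.039 = 0 + j93.36 Ω
Step 3 — Series combination: Z_total = R + L = 1430 + j93.36 Ω = 1433∠3.7° Ω.
Step 4 — Power factor: PF = cos(φ) = Re(Z)/|Z| = 1430/1433 = 0.9979.
Step 5 — Type: Im(Z) = 93.36 ⇒ lagging (phase φ = 3.7°).

PF = 0.9979 (lagging, φ = 3.7°)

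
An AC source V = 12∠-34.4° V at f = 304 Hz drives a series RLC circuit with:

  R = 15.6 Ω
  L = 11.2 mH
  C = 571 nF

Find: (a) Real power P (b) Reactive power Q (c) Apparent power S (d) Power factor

Step 1 — Angular frequency: ω = 2π·f = 2π·304 = 1910 rad/s.
Step 2 — Component impedances:
  R: Z = R = 15.6 Ω
  L: Z = jωL = j·1910·0.0112 = 0 + j21.39 Ω
  C: Z = 1/(jωC) = -j/(ω·C) = 0 - j916.9 Ω
Step 3 — Series combination: Z_total = R + L + C = 15.6 - j895.5 Ω = 895.6∠-89.0° Ω.
Step 4 — Source phasor: V = 12∠-34.4° V = 9.901 - j6.78 V.
Step 5 — Current: I = V / Z = 0.007761 + j0.01092 A = 0.0134∠54.6° A.
Step 6 — Complex power: S = V·I* = 0.002801 - j0.1608 VA.
Step 7 — Real power: P = Re(S) = 0.002801 W.
Step 8 — Reactive power: Q = Im(S) = -0.1608 VAR.
Step 9 — Apparent power: |S| = 0.1608 VA.
Step 10 — Power factor: PF = P/|S| = 0.01742 (leading).

(a) P = 0.002801 W  (b) Q = -0.1608 VAR  (c) S = 0.1608 VA  (d) PF = 0.01742 (leading)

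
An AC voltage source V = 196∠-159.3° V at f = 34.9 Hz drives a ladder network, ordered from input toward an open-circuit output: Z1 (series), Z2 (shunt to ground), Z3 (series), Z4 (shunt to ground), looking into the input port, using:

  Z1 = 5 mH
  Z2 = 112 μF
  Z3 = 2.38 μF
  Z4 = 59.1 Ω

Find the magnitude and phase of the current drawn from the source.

Step 1 — Angular frequency: ω = 2π·f = 2π·34.9 = 219.3 rad/s.
Step 2 — Component impedances:
  Z1: Z = jωL = j·219.3·0.005 = 0 + j1.096 Ω
  Z2: Z = 1/(jωC) = -j/(ω·C) = 0 - j40.72 Ω
  Z3: Z = 1/(jωC) = -j/(ω·C) = 0 - j1916 Ω
  Z4: Z = R = 59.1 Ω
Step 3 — Ladder network (open output): work backward from the far end, alternating series and parallel combinations. Z_in = 0.02556 - j38.77 Ω = 38.77∠-90.0° Ω.
Step 4 — Source phasor: V = 196∠-159.3° V = -183.3 - j69.28 V.
Step 5 — Ohm's law: I = V / Z_total = (-183.3 - j69.28) / (0.02556 - j38.77) = 1.784 - j4.73 A.
Step 6 — Convert to polar: |I| = 5.055 A, ∠I = -69.3°.

I = 5.055∠-69.3° A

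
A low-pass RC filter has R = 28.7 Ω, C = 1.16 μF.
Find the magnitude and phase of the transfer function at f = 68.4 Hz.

Step 1 — Angular frequency: ω = 2π·68.4 = 429.8 rad/s.
Step 2 — Transfer function: H(jω) = 1/(1 + jωRC).
Step 3 — Denominator: 1 + jωRC = 1 + j·429.8·28.7·1.16e-06 = 1 + j0.01431.
Step 4 — H = 0.9998 - j0.0143.
Step 5 — Magnitude: |H| = 0.9999 (-0.0 dB); phase: φ = -0.8°.

|H| = 0.9999 (-0.0 dB), φ = -0.8°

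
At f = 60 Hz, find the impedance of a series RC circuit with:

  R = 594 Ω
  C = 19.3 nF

Step 1 — Angular frequency: ω = 2π·f = 2π·60 = 377 rad/s.
Step 2 — Component impedances:
  R: Z = R = 594 Ω
  C: Z = 1/(jωC) = -j/(ω·C) = 0 - j1.374e+05 Ω
Step 3 — Series combination: Z_total = R + C = 594 - j1.374e+05 Ω = 1.374e+05∠-89.8° Ω.

Z = 594 - j1.374e+05 Ω = 1.374e+05∠-89.8° Ω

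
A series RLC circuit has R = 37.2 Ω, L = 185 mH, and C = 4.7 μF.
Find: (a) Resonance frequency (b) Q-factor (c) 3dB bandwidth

Step 1 — Resonance: ω₀ = 1/√(LC) = 1/√(0.185·4.7e-06) = 1072 rad/s.
Step 2 — f₀ = ω₀/(2π) = 170.7 Hz.
Step 3 — Series Q: Q = ω₀L/R = 1072·0.185/37.2 = 5.333.
Step 4 — Bandwidth: Δω = ω₀/Q = 201.1 rad/s; BW = Δω/(2π) = 32 Hz.

(a) f₀ = 170.7 Hz  (b) Q = 5.333  (c) BW = 32 Hz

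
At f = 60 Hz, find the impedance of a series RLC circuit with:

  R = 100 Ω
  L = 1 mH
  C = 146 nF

Step 1 — Angular frequency: ω = 2π·f = 2π·60 = 377 rad/s.
Step 2 — Component impedances:
  R: Z = R = 100 Ω
  L: Z = jωL = j·377·0.001 = 0 + j0.377 Ω
  C: Z = 1/(jωC) = -j/(ω·C) = 0 - j1.817e+04 Ω
Step 3 — Series combination: Z_total = R + L + C = 100 - j1.817e+04 Ω = 1.817e+04∠-89.7° Ω.

Z = 100 - j1.817e+04 Ω = 1.817e+04∠-89.7° Ω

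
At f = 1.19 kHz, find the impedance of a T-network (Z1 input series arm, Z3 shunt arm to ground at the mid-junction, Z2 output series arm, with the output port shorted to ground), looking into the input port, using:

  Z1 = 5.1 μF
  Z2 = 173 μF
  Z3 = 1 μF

Step 1 — Angular frequency: ω = 2π·f = 2π·1190 = 7477 rad/s.
Step 2 — Component impedances:
  Z1: Z = 1/(jωC) = -j/(ω·C) = 0 - j26.22 Ω
  Z2: Z = 1/(jωC) = -j/(ω·C) = 0 - j0.7731 Ω
  Z3: Z = 1/(jωC) = -j/(ω·C) = 0 - j133.7 Ω
Step 3 — With the output port shorted to ground, the output series arm Z2 runs from the junction to ground; the shunt arm Z3 also runs from the junction to ground. They appear in parallel: Z3 || Z2 = 0 - j0.7686 Ω.
Step 4 — Series with input arm Z1: Z_in = Z1 + (Z3 || Z2) = 0 - j26.99 Ω = 26.99∠-90.0° Ω.

Z = 0 - j26.99 Ω = 26.99∠-90.0° Ω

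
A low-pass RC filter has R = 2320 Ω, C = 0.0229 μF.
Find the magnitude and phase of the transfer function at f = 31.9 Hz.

Step 1 — Angular frequency: ω = 2π·31.9 = 200.4 rad/s.
Step 2 — Transfer function: H(jω) = 1/(1 + jωRC).
Step 3 — Denominator: 1 + jωRC = 1 + j·200.4·2320·2.29e-08 = 1 + j0.01065.
Step 4 — H = 0.9999 - j0.01065.
Step 5 — Magnitude: |H| = 0.9999 (-0.0 dB); phase: φ = -0.6°.

|H| = 0.9999 (-0.0 dB), φ = -0.6°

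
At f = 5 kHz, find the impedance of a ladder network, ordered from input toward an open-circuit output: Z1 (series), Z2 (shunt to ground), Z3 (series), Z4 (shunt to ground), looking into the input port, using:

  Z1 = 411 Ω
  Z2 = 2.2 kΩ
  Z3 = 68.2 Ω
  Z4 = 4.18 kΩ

Step 1 — Angular frequency: ω = 2π·f = 2π·5000 = 3.142e+04 rad/s.
Step 2 — Component impedances:
  Z1: Z = R = 411 Ω
  Z2: Z = R = 2200 Ω
  Z3: Z = R = 68.2 Ω
  Z4: Z = R = 4180 Ω
Step 3 — Ladder network (open output): work backward from the far end, alternating series and parallel combinations. Z_in = 1860 Ω = 1860∠0.0° Ω.

Z = 1860 Ω = 1860∠0.0° Ω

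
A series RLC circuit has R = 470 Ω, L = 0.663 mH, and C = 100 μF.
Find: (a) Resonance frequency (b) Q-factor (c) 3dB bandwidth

Step 1 — Resonance condition Im(Z)=0 gives ω₀ = 1/√(LC).
Step 2 — ω₀ = 1/√(0.000663·0.0001) = 3884 rad/s.
Step 3 — f₀ = ω₀/(2π) = 618.1 Hz.
Step 4 — Series Q: Q = ω₀L/R = 3884·0.000663/470 = 0.005478.
Step 5 — 3dB bandwidth: Δω = ω₀/Q = 7.089e+05 rad/s; BW = Δω/(2π) = 1.128e+05 Hz.

(a) f₀ = 618.1 Hz  (b) Q = 0.005478  (c) BW = 1.128e+05 Hz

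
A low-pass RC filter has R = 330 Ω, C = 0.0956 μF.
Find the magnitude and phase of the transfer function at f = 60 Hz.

Step 1 — Angular frequency: ω = 2π·60 = 377 rad/s.
Step 2 — Transfer function: H(jω) = 1/(1 + jωRC).
Step 3 — Denominator: 1 + jωRC = 1 + j·377·330·9.56e-08 = 1 + j0.01189.
Step 4 — H = 0.9999 - j0.01189.
Step 5 — Magnitude: |H| = 0.9999 (-0.0 dB); phase: φ = -0.7°.

|H| = 0.9999 (-0.0 dB), φ = -0.7°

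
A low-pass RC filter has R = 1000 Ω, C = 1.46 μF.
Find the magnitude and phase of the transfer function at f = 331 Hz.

Step 1 — Angular frequency: ω = 2π·331 = 2080 rad/s.
Step 2 — Transfer function: H(jω) = 1/(1 + jωRC).
Step 3 — Denominator: 1 + jωRC = 1 + j·2080·1000·1.46e-06 = 1 + j3.036.
Step 4 — H = 0.09785 - j0.2971.
Step 5 — Magnitude: |H| = 0.3128 (-10.1 dB); phase: φ = -71.8°.

|H| = 0.3128 (-10.1 dB), φ = -71.8°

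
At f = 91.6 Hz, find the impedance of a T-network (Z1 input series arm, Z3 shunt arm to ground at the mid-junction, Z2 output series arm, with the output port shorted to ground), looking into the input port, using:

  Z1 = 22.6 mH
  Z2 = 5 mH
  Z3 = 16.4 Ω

Step 1 — Angular frequency: ω = 2π·f = 2π·91.6 = 575.5 rad/s.
Step 2 — Component impedances:
  Z1: Z = jωL = j·575.5·0.0226 = 0 + j13.01 Ω
  Z2: Z = jωL = j·575.5·0.005 = 0 + j2.878 Ω
  Z3: Z = R = 16.4 Ω
Step 3 — With the output port shorted to ground, the output series arm Z2 runs from the junction to ground; the shunt arm Z3 also runs from the junction to ground. They appear in parallel: Z3 || Z2 = 0.4899 + j2.792 Ω.
Step 4 — Series with input arm Z1: Z_in = Z1 + (Z3 || Z2) = 0.4899 + j15.8 Ω = 15.81∠88.2° Ω.

Z = 0.4899 + j15.8 Ω = 15.81∠88.2° Ω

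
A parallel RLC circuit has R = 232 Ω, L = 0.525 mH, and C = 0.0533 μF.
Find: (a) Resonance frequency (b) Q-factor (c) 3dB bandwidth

Step 1 — Resonance: ω₀ = 1/√(LC) = 1/√(0.000525·5.33e-08) = 1.89e+05 rad/s.
Step 2 — f₀ = ω₀/(2π) = 3.009e+04 Hz.
Step 3 — Parallel Q: Q = R/(ω₀L) = 232/(1.89e+05·0.000525) = 2.338.
Step 4 — Bandwidth: Δω = ω₀/Q = 8.087e+04 rad/s; BW = Δω/(2π) = 1.287e+04 Hz.

(a) f₀ = 3.009e+04 Hz  (b) Q = 2.338  (c) BW = 1.287e+04 Hz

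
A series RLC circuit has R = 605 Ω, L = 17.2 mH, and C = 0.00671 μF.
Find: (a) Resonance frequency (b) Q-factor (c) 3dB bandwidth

Step 1 — Resonance condition Im(Z)=0 gives ω₀ = 1/√(LC).
Step 2 — ω₀ = 1/√(0.0172·6.71e-09) = 9.308e+04 rad/s.
Step 3 — f₀ = ω₀/(2π) = 1.481e+04 Hz.
Step 4 — Series Q: Q = ω₀L/R = 9.308e+04·0.0172/605 = 2.646.
Step 5 — 3dB bandwidth: Δω = ω₀/Q = 3.517e+04 rad/s; BW = Δω/(2π) = 5598 Hz.

(a) f₀ = 1.481e+04 Hz  (b) Q = 2.646  (c) BW = 5598 Hz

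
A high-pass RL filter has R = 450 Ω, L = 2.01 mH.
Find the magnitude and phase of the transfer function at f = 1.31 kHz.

Step 1 — Angular frequency: ω = 2π·1310 = 8231 rad/s.
Step 2 — Transfer function: H(jω) = jωL/(R + jωL).
Step 3 — Numerator jωL = j·16.54; denominator R + jωL = 450 + j16.54.
Step 4 — H = 0.00135 + j0.03672.
Step 5 — Magnitude: |H| = 0.03674 (-28.7 dB); phase: φ = 87.9°.

|H| = 0.03674 (-28.7 dB), φ = 87.9°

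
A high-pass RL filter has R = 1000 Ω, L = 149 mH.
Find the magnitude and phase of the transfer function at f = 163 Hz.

Step 1 — Angular frequency: ω = 2π·163 = 1024 rad/s.
Step 2 — Transfer function: H(jω) = jωL/(R + jωL).
Step 3 — Numerator jωL = j·152.6; denominator R + jωL = 1000 + j152.6.
Step 4 — H = 0.02276 + j0.1491.
Step 5 — Magnitude: |H| = 0.1509 (-16.4 dB); phase: φ = 81.3°.

|H| = 0.1509 (-16.4 dB), φ = 81.3°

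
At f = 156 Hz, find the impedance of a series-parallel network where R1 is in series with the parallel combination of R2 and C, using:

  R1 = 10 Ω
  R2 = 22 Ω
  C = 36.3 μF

Step 1 — Angular frequency: ω = 2π·f = 2π·156 = 980.2 rad/s.
Step 2 — Component impedances:
  R1: Z = R = 10 Ω
  R2: Z = R = 22 Ω
  C: Z = 1/(jωC) = -j/(ω·C) = 0 - j28.11 Ω
Step 3 — Parallel branch: R2 || C = 1/(1/R2 + 1/C) = 13.64 - j10.68 Ω.
Step 4 — Series with R1: Z_total = R1 + (R2 || C) = 23.64 - j10.68 Ω = 25.94∠-24.3° Ω.

Z = 23.64 - j10.68 Ω = 25.94∠-24.3° Ω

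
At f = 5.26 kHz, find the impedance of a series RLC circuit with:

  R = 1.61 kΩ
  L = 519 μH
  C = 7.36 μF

Step 1 — Angular frequency: ω = 2π·f = 2π·5260 = 3.305e+04 rad/s.
Step 2 — Component impedances:
  R: Z = R = 1610 Ω
  L: Z = jωL = j·3.305e+04·0.000519 = 0 + j17.15 Ω
  C: Z = 1/(jωC) = -j/(ω·C) = 0 - j4.111 Ω
Step 3 — Series combination: Z_total = R + L + C = 1610 + j13.04 Ω = 1610∠0.5° Ω.

Z = 1610 + j13.04 Ω = 1610∠0.5° Ω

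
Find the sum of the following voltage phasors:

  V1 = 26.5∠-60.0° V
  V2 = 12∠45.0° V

Step 1 — Convert each phasor to rectangular form:
  V1 = 26.5·(cos(-60.0°) + j·sin(-60.0°)) = 13.25 - j22.95 V
  V2 = 12·(cos(45.0°) + j·sin(45.0°)) = 8.485 + j8.485 V
Step 2 — Sum components: V_total = 21.74 - j14.46 V.
Step 3 — Convert to polar: |V_total| = 26.11 V, ∠V_total = -33.6°.

V_total = 26.11∠-33.6° V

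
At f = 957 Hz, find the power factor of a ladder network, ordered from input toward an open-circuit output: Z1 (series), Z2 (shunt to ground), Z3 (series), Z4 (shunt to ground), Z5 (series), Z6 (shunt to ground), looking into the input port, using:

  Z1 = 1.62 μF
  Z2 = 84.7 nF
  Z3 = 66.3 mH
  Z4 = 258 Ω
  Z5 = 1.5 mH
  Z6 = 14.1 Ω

Step 1 — Angular frequency: ω = 2π·f = 2π·957 = 6013 rad/s.
Step 2 — Component impedances:
  Z1: Z = 1/(jωC) = -j/(ω·C) = 0 - j102.7 Ω
  Z2: Z = 1/(jωC) = -j/(ω·C) = 0 - j1963 Ω
  Z3: Z = jωL = j·6013·0.0663 = 0 + j398.7 Ω
  Z4: Z = R = 258 Ω
  Z5: Z = jωL = j·6013·0.0015 = 0 + j9.02 Ω
  Z6: Z = R = 14.1 Ω
Step 3 — Ladder network (open output): work backward from the far end, alternating series and parallel combinations. Z_in = 21.69 + j410.2 Ω = 410.8∠87.0° Ω.
Step 4 — Power factor: PF = cos(φ) = Re(Z)/|Z| = 21.694/410.77 = 0.05281.
Step 5 — Type: Im(Z) = 410.2 ⇒ lagging (phase φ = 87.0°).

PF = 0.05281 (lagging, φ = 87.0°)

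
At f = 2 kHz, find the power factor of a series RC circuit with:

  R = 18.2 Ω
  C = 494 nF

Step 1 — Angular frequency: ω = 2π·f = 2π·2000 = 1.257e+04 rad/s.
Step 2 — Component impedances:
  R: Z = R = 18.2 Ω
  C: Z = 1/(jωC) = -j/(ω·C) = 0 - j161.1 Ω
Step 3 — Series combination: Z_total = R + C = 18.2 - j161.1 Ω = 162.1∠-83.6° Ω.
Step 4 — Power factor: PF = cos(φ) = Re(Z)/|Z| = 18.2/162.1 = 0.1123.
Step 5 — Type: Im(Z) = -161.1 ⇒ leading (phase φ = -83.6°).

PF = 0.1123 (leading, φ = -83.6°)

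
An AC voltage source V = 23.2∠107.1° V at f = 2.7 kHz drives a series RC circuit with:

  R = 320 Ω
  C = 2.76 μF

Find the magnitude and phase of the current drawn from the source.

Step 1 — Angular frequency: ω = 2π·f = 2π·2700 = 1.696e+04 rad/s.
Step 2 — Component impedances:
  R: Z = R = 320 Ω
  C: Z = 1/(jωC) = -j/(ω·C) = 0 - j21.36 Ω
Step 3 — Series combination: Z_total = R + C = 320 - j21.36 Ω = 320.7∠-3.8° Ω.
Step 4 — Source phasor: V = 23.2∠107.1° V = -6.822 + j22.17 V.
Step 5 — Ohm's law: I = V / Z_total = (-6.822 + j22.17) / (320 - j21.36) = -0.02583 + j0.06757 A.
Step 6 — Convert to polar: |I| = 0.07234 A, ∠I = 110.9°.

I = 0.07234∠110.9° A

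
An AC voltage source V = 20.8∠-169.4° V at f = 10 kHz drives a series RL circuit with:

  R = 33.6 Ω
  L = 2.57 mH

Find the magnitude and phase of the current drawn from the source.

Step 1 — Angular frequency: ω = 2π·f = 2π·1e+04 = 6.283e+04 rad/s.
Step 2 — Component impedances:
  R: Z = R = 33.6 Ω
  L: Z = jωL = j·6.283e+04·0.00257 = 0 + j161.5 Ω
Step 3 — Series combination: Z_total = R + L = 33.6 + j161.5 Ω = 164.9∠78.2° Ω.
Step 4 — Source phasor: V = 20.8∠-169.4° V = -20.45 - j3.826 V.
Step 5 — Ohm's law: I = V / Z_total = (-20.45 - j3.826) / (33.6 + j161.5) = -0.04796 + j0.1166 A.
Step 6 — Convert to polar: |I| = 0.1261 A, ∠I = 112.4°.

I = 0.1261∠112.4° A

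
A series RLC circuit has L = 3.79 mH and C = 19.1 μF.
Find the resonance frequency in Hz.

Step 1 — Resonance condition Im(Z)=0 gives ω₀ = 1/√(LC).
Step 2 — ω₀ = 1/√(0.00379·1.91e-05) = 3717 rad/s.
Step 3 — f₀ = ω₀/(2π) = 591.5 Hz.

f₀ = 591.5 Hz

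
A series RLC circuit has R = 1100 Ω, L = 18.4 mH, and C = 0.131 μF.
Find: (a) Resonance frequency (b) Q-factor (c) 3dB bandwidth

Step 1 — Resonance condition Im(Z)=0 gives ω₀ = 1/√(LC).
Step 2 — ω₀ = 1/√(0.0184·1.31e-07) = 2.037e+04 rad/s.
Step 3 — f₀ = ω₀/(2π) = 3242 Hz.
Step 4 — Series Q: Q = ω₀L/R = 2.037e+04·0.0184/1100 = 0.3407.
Step 5 — 3dB bandwidth: Δω = ω₀/Q = 5.978e+04 rad/s; BW = Δω/(2π) = 9515 Hz.

(a) f₀ = 3242 Hz  (b) Q = 0.3407  (c) BW = 9515 Hz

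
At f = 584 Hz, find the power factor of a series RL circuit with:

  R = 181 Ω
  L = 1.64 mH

Step 1 — Angular frequency: ω = 2π·f = 2π·584 = 3669 rad/s.
Step 2 — Component impedances:
  R: Z = R = 181 Ω
  L: Z = jωL = j·3669·0.00164 = 0 + j6.018 Ω
Step 3 — Series combination: Z_total = R + L = 181 + j6.018 Ω = 181.1∠1.9° Ω.
Step 4 — Power factor: PF = cos(φ) = Re(Z)/|Z| = 181/181.1 = 0.9994.
Step 5 — Type: Im(Z) = 6.018 ⇒ lagging (phase φ = 1.9°).

PF = 0.9994 (lagging, φ = 1.9°)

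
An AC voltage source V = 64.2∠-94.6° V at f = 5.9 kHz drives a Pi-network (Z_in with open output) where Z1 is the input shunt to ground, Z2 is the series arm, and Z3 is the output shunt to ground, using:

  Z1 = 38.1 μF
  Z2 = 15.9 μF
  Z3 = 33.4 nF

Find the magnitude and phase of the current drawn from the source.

Step 1 — Angular frequency: ω = 2π·f = 2π·5900 = 3.707e+04 rad/s.
Step 2 — Component impedances:
  Z1: Z = 1/(jωC) = -j/(ω·C) = 0 - j0.708 Ω
  Z2: Z = 1/(jωC) = -j/(ω·C) = 0 - j1.697 Ω
  Z3: Z = 1/(jωC) = -j/(ω·C) = 0 - j807.6 Ω
Step 3 — With open output, the series arm Z2 and the output shunt Z3 appear in series to ground: Z2 + Z3 = 0 - j809.3 Ω.
Step 4 — Parallel with input shunt Z1: Z_in = Z1 || (Z2 + Z3) = 0 - j0.7074 Ω = 0.7074∠-90.0° Ω.
Step 5 — Source phasor: V = 64.2∠-94.6° V = -5.149 - j63.99 V.
Step 6 — Ohm's law: I = V / Z_total = (-5.149 - j63.99) / (0 - j0.7074) = 90.46 - j7.278 A.
Step 7 — Convert to polar: |I| = 90.76 A, ∠I = -4.6°.

I = 90.76∠-4.6° A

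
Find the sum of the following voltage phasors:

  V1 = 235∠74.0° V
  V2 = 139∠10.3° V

Step 1 — Convert each phasor to rectangular form:
  V1 = 235·(cos(74.0°) + j·sin(74.0°)) = 64.77 + j225.9 V
  V2 = 139·(cos(10.3°) + j·sin(10.3°)) = 136.8 + j24.85 V
Step 2 — Sum components: V_total = 201.5 + j250.8 V.
Step 3 — Convert to polar: |V_total| = 321.7 V, ∠V_total = 51.2°.

V_total = 321.7∠51.2° V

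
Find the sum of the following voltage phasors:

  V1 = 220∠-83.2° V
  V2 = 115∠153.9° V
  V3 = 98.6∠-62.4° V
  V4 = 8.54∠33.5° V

Step 1 — Convert each phasor to rectangular form:
  V1 = 220·(cos(-83.2°) + j·sin(-83.2°)) = 26.05 - j218.5 V
  V2 = 115·(cos(153.9°) + j·sin(153.9°)) = -103.3 + j50.59 V
  V3 = 98.6·(cos(-62.4°) + j·sin(-62.4°)) = 45.68 - j87.38 V
  V4 = 8.54·(cos(33.5°) + j·sin(33.5°)) = 7.121 + j4.714 V
Step 2 — Sum components: V_total = -24.42 - j250.5 V.
Step 3 — Convert to polar: |V_total| = 251.7 V, ∠V_total = -95.6°.

V_total = 251.7∠-95.6° V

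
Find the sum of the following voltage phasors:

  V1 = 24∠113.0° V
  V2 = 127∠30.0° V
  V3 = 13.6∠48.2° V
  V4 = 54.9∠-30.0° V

Step 1 — Convert each phasor to rectangular form:
  V1 = 24·(cos(113.0°) + j·sin(113.0°)) = -9.378 + j22.09 V
  V2 = 127·(cos(30.0°) + j·sin(30.0°)) = 110 + j63.5 V
  V3 = 13.6·(cos(48.2°) + j·sin(48.2°)) = 9.065 + j10.14 V
  V4 = 54.9·(cos(-30.0°) + j·sin(-30.0°)) = 47.54 - j27.45 V
Step 2 — Sum components: V_total = 157.2 + j68.28 V.
Step 3 — Convert to polar: |V_total| = 171.4 V, ∠V_total = 23.5°.

V_total = 171.4∠23.5° V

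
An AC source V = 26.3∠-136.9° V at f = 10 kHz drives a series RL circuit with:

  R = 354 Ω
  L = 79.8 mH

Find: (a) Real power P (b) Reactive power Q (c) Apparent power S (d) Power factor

Step 1 — Angular frequency: ω = 2π·f = 2π·1e+04 = 6.283e+04 rad/s.
Step 2 — Component impedances:
  R: Z = R = 354 Ω
  L: Z = jωL = j·6.283e+04·0.0798 = 0 + j5014 Ω
Step 3 — Series combination: Z_total = R + L = 354 + j5014 Ω = 5026∠86.0° Ω.
Step 4 — Source phasor: V = 26.3∠-136.9° V = -19.2 - j17.97 V.
Step 5 — Current: I = V / Z = -0.003835 + j0.003559 A = 0.005232∠137.1° A.
Step 6 — Complex power: S = V·I* = 0.009691 + j0.1373 VA.
Step 7 — Real power: P = Re(S) = 0.009691 W.
Step 8 — Reactive power: Q = Im(S) = 0.1373 VAR.
Step 9 — Apparent power: |S| = 0.1376 VA.
Step 10 — Power factor: PF = P/|S| = 0.07043 (lagging).

(a) P = 0.009691 W  (b) Q = 0.1373 VAR  (c) S = 0.1376 VA  (d) PF = 0.07043 (lagging)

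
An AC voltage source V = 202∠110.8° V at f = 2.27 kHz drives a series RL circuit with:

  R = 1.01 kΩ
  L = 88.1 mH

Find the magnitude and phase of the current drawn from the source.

Step 1 — Angular frequency: ω = 2π·f = 2π·2270 = 1.426e+04 rad/s.
Step 2 — Component impedances:
  R: Z = R = 1010 Ω
  L: Z = jωL = j·1.426e+04·0.0881 = 0 + j1257 Ω
Step 3 — Series combination: Z_total = R + L = 1010 + j1257 Ω = 1612∠51.2° Ω.
Step 4 — Source phasor: V = 202∠110.8° V = -71.73 + j188.8 V.
Step 5 — Ohm's law: I = V / Z_total = (-71.73 + j188.8) / (1010 + j1257) = 0.06342 + j0.1081 A.
Step 6 — Convert to polar: |I| = 0.1253 A, ∠I = 59.6°.

I = 0.1253∠59.6° A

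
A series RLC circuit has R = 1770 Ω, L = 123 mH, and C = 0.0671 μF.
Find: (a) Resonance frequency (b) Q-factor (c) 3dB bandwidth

Step 1 — Resonance: ω₀ = 1/√(LC) = 1/√(0.123·6.71e-08) = 1.101e+04 rad/s.
Step 2 — f₀ = ω₀/(2π) = 1752 Hz.
Step 3 — Series Q: Q = ω₀L/R = 1.101e+04·0.123/1770 = 0.7649.
Step 4 — Bandwidth: Δω = ω₀/Q = 1.439e+04 rad/s; BW = Δω/(2π) = 2290 Hz.

(a) f₀ = 1752 Hz  (b) Q = 0.7649  (c) BW = 2290 Hz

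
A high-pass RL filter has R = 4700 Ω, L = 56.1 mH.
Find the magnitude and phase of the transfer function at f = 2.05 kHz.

Step 1 — Angular frequency: ω = 2π·2050 = 1.288e+04 rad/s.
Step 2 — Transfer function: H(jω) = jωL/(R + jωL).
Step 3 — Numerator jωL = j·722.6; denominator R + jωL = 4700 + j722.6.
Step 4 — H = 0.02309 + j0.1502.
Step 5 — Magnitude: |H| = 0.152 (-16.4 dB); phase: φ = 81.3°.

|H| = 0.152 (-16.4 dB), φ = 81.3°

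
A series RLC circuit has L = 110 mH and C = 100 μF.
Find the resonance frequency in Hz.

Step 1 — Resonance condition Im(Z)=0 gives ω₀ = 1/√(LC).
Step 2 — ω₀ = 1/√(0.11·0.0001) = 301.5 rad/s.
Step 3 — f₀ = ω₀/(2π) = 47.99 Hz.

f₀ = 47.99 Hz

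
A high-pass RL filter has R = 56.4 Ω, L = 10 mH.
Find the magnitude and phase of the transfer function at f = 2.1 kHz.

Step 1 — Angular frequency: ω = 2π·2100 = 1.319e+04 rad/s.
Step 2 — Transfer function: H(jω) = jωL/(R + jωL).
Step 3 — Numerator jωL = j·131.9; denominator R + jωL = 56.4 + j131.9.
Step 4 — H = 0.8455 + j0.3614.
Step 5 — Magnitude: |H| = 0.9195 (-0.7 dB); phase: φ = 23.1°.

|H| = 0.9195 (-0.7 dB), φ = 23.1°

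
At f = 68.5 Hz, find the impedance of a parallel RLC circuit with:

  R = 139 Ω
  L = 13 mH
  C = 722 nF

Step 1 — Angular frequency: ω = 2π·f = 2π·68.5 = 430.4 rad/s.
Step 2 — Component impedances:
  R: Z = R = 139 Ω
  L: Z = jωL = j·430.4·0.013 = 0 + j5.595 Ω
  C: Z = 1/(jωC) = -j/(ω·C) = 0 - j3218 Ω
Step 3 — Parallel combination: 1/Z_total = 1/R + 1/L + 1/C; Z_total = 0.2256 + j5.596 Ω = 5.6∠87.7° Ω.

Z = 0.2256 + j5.596 Ω = 5.6∠87.7° Ω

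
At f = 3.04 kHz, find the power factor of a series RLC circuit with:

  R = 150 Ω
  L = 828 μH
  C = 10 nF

Step 1 — Angular frequency: ω = 2π·f = 2π·3040 = 1.91e+04 rad/s.
Step 2 — Component impedances:
  R: Z = R = 150 Ω
  L: Z = jωL = j·1.91e+04·0.000828 = 0 + j15.82 Ω
  C: Z = 1/(jωC) = -j/(ω·C) = 0 - j5235 Ω
Step 3 — Series combination: Z_total = R + L + C = 150 - j5220 Ω = 5222∠-88.4° Ω.
Step 4 — Power factor: PF = cos(φ) = Re(Z)/|Z| = 150/5221.7 = 0.02873.
Step 5 — Type: Im(Z) = -5220 ⇒ leading (phase φ = -88.4°).

PF = 0.02873 (leading, φ = -88.4°)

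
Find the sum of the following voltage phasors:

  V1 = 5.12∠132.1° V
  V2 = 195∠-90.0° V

Step 1 — Convert each phasor to rectangular form:
  V1 = 5.12·(cos(132.1°) + j·sin(132.1°)) = -3.433 + j3.799 V
  V2 = 195·(cos(-90.0°) + j·sin(-90.0°)) = 0 - j195 V
Step 2 — Sum components: V_total = -3.433 - j191.2 V.
Step 3 — Convert to polar: |V_total| = 191.2 V, ∠V_total = -91.0°.

V_total = 191.2∠-91.0° V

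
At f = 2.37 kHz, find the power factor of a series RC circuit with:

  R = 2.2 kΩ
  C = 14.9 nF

Step 1 — Angular frequency: ω = 2π·f = 2π·2370 = 1.489e+04 rad/s.
Step 2 — Component impedances:
  R: Z = R = 2200 Ω
  C: Z = 1/(jωC) = -j/(ω·C) = 0 - j4507 Ω
Step 3 — Series combination: Z_total = R + C = 2200 - j4507 Ω = 5015∠-64.0° Ω.
Step 4 — Power factor: PF = cos(φ) = Re(Z)/|Z| = 2200/5015 = 0.4387.
Step 5 — Type: Im(Z) = -4507 ⇒ leading (phase φ = -64.0°).

PF = 0.4387 (leading, φ = -64.0°)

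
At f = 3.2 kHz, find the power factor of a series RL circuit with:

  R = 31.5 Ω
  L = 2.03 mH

Step 1 — Angular frequency: ω = 2π·f = 2π·3200 = 2.011e+04 rad/s.
Step 2 — Component impedances:
  R: Z = R = 31.5 Ω
  L: Z = jωL = j·2.011e+04·0.00203 = 0 + j40.82 Ω
Step 3 — Series combination: Z_total = R + L = 31.5 + j40.82 Ω = 51.56∠52.3° Ω.
Step 4 — Power factor: PF = cos(φ) = Re(Z)/|Z| = 31.5/51.557 = 0.611.
Step 5 — Type: Im(Z) = 40.82 ⇒ lagging (phase φ = 52.3°).

PF = 0.611 (lagging, φ = 52.3°)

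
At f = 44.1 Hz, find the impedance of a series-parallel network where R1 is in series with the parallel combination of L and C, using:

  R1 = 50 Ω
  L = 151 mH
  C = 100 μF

Step 1 — Angular frequency: ω = 2π·f = 2π·44.1 = 277.1 rad/s.
Step 2 — Component impedances:
  R1: Z = R = 50 Ω
  L: Z = jωL = j·277.1·0.151 = 0 + j41.84 Ω
  C: Z = 1/(jωC) = -j/(ω·C) = 0 - j36.09 Ω
Step 3 — Parallel branch: L || C = 1/(1/L + 1/C) = 0 - j262.6 Ω.
Step 4 — Series with R1: Z_total = R1 + (L || C) = 50 - j262.6 Ω = 267.3∠-79.2° Ω.

Z = 50 - j262.6 Ω = 267.3∠-79.2° Ω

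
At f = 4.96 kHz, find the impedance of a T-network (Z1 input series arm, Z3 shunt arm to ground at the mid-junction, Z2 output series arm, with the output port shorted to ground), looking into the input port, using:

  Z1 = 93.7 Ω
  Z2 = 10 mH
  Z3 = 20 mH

Step 1 — Angular frequency: ω = 2π·f = 2π·4960 = 3.116e+04 rad/s.
Step 2 — Component impedances:
  Z1: Z = R = 93.7 Ω
  Z2: Z = jωL = j·3.116e+04·0.01 = 0 + j311.6 Ω
  Z3: Z = jωL = j·3.116e+04·0.02 = 0 + j623.3 Ω
Step 3 — With the output port shorted to ground, the output series arm Z2 runs from the junction to ground; the shunt arm Z3 also runs from the junction to ground. They appear in parallel: Z3 || Z2 = 0 + j207.8 Ω.
Step 4 — Series with input arm Z1: Z_in = Z1 + (Z3 || Z2) = 93.7 + j207.8 Ω = 227.9∠65.7° Ω.

Z = 93.7 + j207.8 Ω = 227.9∠65.7° Ω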